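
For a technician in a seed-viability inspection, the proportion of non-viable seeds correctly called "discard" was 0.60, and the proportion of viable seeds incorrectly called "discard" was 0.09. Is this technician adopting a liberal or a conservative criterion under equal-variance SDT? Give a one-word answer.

conservative

z(H) = 0.253, z(FA) = -1.341
c = −½·(z(H) + z(FA)) = 0.544
c > 0 → conservative criterion (biased toward responding “no”).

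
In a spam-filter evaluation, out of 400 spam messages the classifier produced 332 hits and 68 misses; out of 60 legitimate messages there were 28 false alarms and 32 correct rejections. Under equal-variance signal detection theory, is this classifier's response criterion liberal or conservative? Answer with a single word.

z(H) = 0.954, z(FA) = -0.084
c = −½·(z(H) + z(FA)) = -0.435
c < 0 → liberal criterion (biased toward responding “yes”).

liberal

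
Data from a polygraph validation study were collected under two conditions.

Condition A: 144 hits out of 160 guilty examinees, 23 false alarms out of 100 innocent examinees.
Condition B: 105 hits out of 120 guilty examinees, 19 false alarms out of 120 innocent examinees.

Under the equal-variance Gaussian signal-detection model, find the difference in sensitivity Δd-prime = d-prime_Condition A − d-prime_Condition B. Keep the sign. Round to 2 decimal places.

Δd-prime = -0.13

Condition A: z(0.9000) = 1.282, z(0.2300) = -0.739, d' = 2.021
Condition B: z(0.8750) = 1.150, z(0.1583) = -1.001, d' = 2.151
Δd' = d'_Condition A − d'_Condition B = 2.021 − 2.151 = -0.130
Condition B has the higher sensitivity.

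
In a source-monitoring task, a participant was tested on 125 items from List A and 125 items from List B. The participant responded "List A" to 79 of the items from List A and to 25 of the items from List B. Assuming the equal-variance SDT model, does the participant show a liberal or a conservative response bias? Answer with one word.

conservative

z(H) = 0.337, z(FA) = -0.842
c = −½·(z(H) + z(FA)) = 0.2525
c > 0 → conservative criterion (biased toward responding “no”).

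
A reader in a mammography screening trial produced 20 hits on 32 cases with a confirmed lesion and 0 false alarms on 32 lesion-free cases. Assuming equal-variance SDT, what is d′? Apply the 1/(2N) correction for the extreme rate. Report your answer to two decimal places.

The false-alarm rate is 0/32 = 0, so apply the 1/(2N) correction: FA → 1/(2·32) = 0.01562.
z(H) = z(0.62500) = 0.319
z(FA) = z(0.01562) = -2.154
d' = 0.319 − (-2.154) = 2.473

d′ = 2.47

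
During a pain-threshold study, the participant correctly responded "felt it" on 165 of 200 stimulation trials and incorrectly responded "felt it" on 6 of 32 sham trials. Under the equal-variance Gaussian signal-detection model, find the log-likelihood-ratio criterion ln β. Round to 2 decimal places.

H = 165/200 = 0.8250
FA = 6/32 = 0.1875
Φ⁻¹(H) = Φ⁻¹(0.8250) = 0.935
Φ⁻¹(FA) = Φ⁻¹(0.1875) = -0.887
ln β = −½·[z(H)² − z(FA)²] = −0.5 × (0.874 − 0.787) = -0.0435

ln β = -0.04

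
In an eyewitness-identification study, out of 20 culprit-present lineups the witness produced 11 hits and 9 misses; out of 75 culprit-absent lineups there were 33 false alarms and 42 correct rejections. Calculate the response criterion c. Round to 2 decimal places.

c = 0.01

H = 11/20 = 0.5500
FA = 33/75 = 0.4400
z(H) = z(0.5500) = 0.1257
z(FA) = z(0.4400) = -0.1510
c = −½·[z(H) + z(FA)] = −0.5 × (0.1257 + (-0.1510)) = 0.01265
c > 0: the witness has a conservative response bias.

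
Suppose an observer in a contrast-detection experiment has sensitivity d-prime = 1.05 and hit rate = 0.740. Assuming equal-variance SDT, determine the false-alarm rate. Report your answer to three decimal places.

z(hit rate) = z(0.740) = 0.6433
z(FA) = z(H) − d' = 0.6433 − 1.05 = -0.4067
false-alarm rate = Φ(-0.4067) = 0.3421

false-alarm rate = 0.342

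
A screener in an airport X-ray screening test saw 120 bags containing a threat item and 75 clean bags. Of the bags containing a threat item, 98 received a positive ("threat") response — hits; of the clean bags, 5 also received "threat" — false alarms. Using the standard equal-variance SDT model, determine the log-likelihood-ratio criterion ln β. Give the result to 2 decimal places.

ln β = 0.72

H = 98/120 = 0.8167
FA = 5/75 = 0.0667
z(H) = z(0.8167) = 0.903
z(FA) = z(0.0667) = -1.501
ln β = −½·[z(H)² − z(FA)²] = −0.5 × (0.815 − 2.253) = 0.719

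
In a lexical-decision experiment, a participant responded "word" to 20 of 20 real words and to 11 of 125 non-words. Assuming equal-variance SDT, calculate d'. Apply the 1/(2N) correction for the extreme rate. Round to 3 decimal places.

The hit rate is 20/20 = 1, so apply the 1/(2N) correction: H → 1 − 1/(2·20) = 0.97500.
z(H) = z(0.97500) = 1.9600
z(FA) = z(0.08800) = -1.3532
d' = 1.9600 − (-1.3532) = 3.3132

d' = 3.313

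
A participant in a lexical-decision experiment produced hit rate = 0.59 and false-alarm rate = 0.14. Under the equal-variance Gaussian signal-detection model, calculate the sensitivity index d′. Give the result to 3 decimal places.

d′ = 1.308

z(H) = z(0.59) = 0.2275
z(FA) = z(0.14) = -1.0803
d' = z(H) − z(FA) = 0.2275 − (-1.0803) = 1.3078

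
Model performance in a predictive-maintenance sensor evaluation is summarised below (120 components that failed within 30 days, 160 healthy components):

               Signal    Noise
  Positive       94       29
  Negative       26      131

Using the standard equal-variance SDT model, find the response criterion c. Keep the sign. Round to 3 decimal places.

c = 0.064

H = 94/120 = 0.7833
FA = 29/160 = 0.1812
z(H) = 0.7834
z(FA) = -0.9108
c = −½·[z(H) + z(FA)] = −0.5 × (0.7834 + (-0.9108)) = 0.0637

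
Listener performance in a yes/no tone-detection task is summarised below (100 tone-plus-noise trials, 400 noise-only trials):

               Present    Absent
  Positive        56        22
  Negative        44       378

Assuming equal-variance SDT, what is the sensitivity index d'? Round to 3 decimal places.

H = 56/100 = 0.5600
FA = 22/400 = 0.0550
z(H) = z(0.5600) = 0.1510
z(FA) = z(0.0550) = -1.5982
d' = z(H) − z(FA) = 0.1510 − (-1.5982) = 1.7492

d' = 1.749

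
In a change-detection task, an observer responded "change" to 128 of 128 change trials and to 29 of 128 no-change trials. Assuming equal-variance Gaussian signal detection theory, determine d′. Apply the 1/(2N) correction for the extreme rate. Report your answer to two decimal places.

The hit rate is 128/128 = 1, so apply the 1/(2N) correction: H → 1 − 1/(2·128) = 0.99609.
z(H) = z(0.99609) = 2.660
z(FA) = z(0.22656) = -0.750
d' = 2.660 − (-0.750) = 3.410

d′ = 3.41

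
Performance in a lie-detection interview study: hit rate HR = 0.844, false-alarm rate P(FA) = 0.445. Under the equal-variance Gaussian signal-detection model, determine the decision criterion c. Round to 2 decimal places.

z(H) = 1.0110
z(FA) = -0.1383
c = −½·[z(H) + z(FA)] = −0.5 × (1.0110 + (-0.1383)) = -0.43635
c < 0: the interviewer has a liberal response bias.

c = -0.44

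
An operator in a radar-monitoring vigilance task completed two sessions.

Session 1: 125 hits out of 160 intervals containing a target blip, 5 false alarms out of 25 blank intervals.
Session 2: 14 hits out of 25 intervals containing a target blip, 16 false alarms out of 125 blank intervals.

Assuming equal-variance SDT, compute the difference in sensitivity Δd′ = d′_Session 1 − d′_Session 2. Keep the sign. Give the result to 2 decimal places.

Session 1: z(0.7812) = 0.776, z(0.2000) = -0.842, d' = 1.618
Session 2: z(0.5600) = 0.151, z(0.1280) = -1.136, d' = 1.287
Δd' = d'_Session 1 − d'_Session 2 = 1.618 − 1.287 = 0.331
Session 1 has the higher sensitivity.

Δd′ = 0.33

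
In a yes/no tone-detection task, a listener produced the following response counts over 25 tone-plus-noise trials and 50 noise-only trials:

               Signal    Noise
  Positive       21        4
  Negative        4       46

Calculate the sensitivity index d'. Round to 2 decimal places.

H = 21/25 = 0.8400
FA = 4/50 = 0.0800
Φ⁻¹(0.8400) = 0.9945, Φ⁻¹(0.0800) = -1.4051
d' = z(H) − z(FA) = 0.9945 − (-1.4051) = 2.3996

d' = 2.40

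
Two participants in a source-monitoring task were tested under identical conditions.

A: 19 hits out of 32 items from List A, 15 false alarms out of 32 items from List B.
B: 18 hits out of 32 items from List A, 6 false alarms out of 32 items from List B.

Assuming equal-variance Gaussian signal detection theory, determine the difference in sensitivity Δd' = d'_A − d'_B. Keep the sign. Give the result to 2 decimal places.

A: z(0.5938) = 0.237, z(0.4688) = -0.078, d' = 0.315
B: z(0.5625) = 0.157, z(0.1875) = -0.887, d' = 1.044
Δd' = d'_A − d'_B = 0.315 − 1.044 = -0.729
B has the higher sensitivity.

Δd' = -0.73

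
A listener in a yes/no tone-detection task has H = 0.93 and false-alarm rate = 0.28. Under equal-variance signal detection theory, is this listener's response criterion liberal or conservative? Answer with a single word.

liberal

z(H) = 1.476, z(FA) = -0.583
c = −½·(z(H) + z(FA)) = -0.4465
c < 0 → liberal criterion (biased toward responding “yes”).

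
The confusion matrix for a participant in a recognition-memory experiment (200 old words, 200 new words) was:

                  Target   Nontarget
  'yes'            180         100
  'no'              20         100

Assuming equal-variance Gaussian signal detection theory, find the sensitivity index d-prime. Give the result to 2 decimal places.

d-prime = 1.28

H = 180/200 = 0.9000
FA = 100/200 = 0.5000
z(H) = z(0.9000) = 1.282
z(FA) = z(0.5000) = 0.000
d' = z(H) − z(FA) = 1.282 − 0.000 = 1.282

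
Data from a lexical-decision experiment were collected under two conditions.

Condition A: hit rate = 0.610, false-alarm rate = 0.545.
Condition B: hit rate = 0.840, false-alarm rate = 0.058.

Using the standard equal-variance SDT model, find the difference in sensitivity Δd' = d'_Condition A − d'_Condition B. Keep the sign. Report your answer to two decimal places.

Condition A: z(0.610) = 0.279, z(0.545) = 0.113, d' = 0.166
Condition B: z(0.840) = 0.994, z(0.058) = -1.572, d' = 2.566
Δd' = d'_Condition A − d'_Condition B = 0.166 − 2.566 = -2.400
Condition B has the higher sensitivity.

Δd' = -2.40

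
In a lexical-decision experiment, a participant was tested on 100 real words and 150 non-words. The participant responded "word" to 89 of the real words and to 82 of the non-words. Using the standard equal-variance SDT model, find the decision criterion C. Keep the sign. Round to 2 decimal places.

C = -0.67

H = 89/100 = 0.8900
FA = 82/150 = 0.5467
z(0.8900) = 1.227, z(0.5467) = 0.117
c = −½·[z(H) + z(FA)] = −0.5 × (1.227 + 0.117) = -0.672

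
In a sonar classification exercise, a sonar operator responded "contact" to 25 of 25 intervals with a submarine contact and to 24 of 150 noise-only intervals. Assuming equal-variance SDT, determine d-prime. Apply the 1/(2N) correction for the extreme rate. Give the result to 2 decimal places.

The hit rate is 25/25 = 1, so apply the 1/(2N) correction: H → 1 − 1/(2·25) = 0.98000.
z(H) = z(0.98000) = 2.054
z(FA) = z(0.16000) = -0.994
d' = 2.054 − (-0.994) = 3.048

d-prime = 3.05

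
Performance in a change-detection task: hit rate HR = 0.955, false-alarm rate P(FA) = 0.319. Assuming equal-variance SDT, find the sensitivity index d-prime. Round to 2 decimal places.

z(0.955) = 1.695, z(0.319) = -0.470
d' = z(H) − z(FA) = 1.695 − (-0.470) = 2.165

d-prime = 2.17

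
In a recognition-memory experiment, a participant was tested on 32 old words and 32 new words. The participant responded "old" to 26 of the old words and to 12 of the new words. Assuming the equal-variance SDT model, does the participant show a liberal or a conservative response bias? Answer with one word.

liberal

z(H) = 0.887, z(FA) = -0.319
c = −½·(z(H) + z(FA)) = -0.284
c < 0 → liberal criterion (biased toward responding “yes”).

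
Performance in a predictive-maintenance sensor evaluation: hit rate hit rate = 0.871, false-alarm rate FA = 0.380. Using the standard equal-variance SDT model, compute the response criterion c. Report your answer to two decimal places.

z(0.871) = 1.131, z(0.380) = -0.305
c = −½·[z(H) + z(FA)] = −0.5 × (1.131 + (-0.305)) = -0.413
c < 0: the model has a liberal response bias.

c = -0.41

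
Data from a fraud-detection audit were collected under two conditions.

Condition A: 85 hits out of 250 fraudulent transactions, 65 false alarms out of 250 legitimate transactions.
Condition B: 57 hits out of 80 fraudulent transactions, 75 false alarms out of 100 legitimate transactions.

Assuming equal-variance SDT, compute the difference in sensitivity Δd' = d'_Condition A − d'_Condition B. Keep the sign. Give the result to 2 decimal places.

Condition A: z(0.3400) = -0.412, z(0.2600) = -0.643, d' = 0.231
Condition B: z(0.7125) = 0.561, z(0.7500) = 0.674, d' = -0.113
Δd' = d'_Condition A − d'_Condition B = 0.231 − (-0.113) = 0.344
Condition A has the higher sensitivity.

Δd' = 0.34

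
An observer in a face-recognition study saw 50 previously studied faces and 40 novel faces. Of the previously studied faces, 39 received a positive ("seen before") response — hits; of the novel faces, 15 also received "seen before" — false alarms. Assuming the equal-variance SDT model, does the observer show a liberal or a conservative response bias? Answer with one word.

z(H) = 0.772, z(FA) = -0.319
c = −½·(z(H) + z(FA)) = -0.2265
c < 0 → liberal criterion (biased toward responding “yes”).

liberal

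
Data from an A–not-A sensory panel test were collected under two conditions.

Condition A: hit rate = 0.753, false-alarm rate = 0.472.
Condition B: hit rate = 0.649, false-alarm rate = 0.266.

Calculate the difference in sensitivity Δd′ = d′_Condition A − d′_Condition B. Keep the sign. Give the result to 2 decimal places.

Condition A: z(0.753) = 0.684, z(0.472) = -0.070, d' = 0.754
Condition B: z(0.649) = 0.383, z(0.266) = -0.625, d' = 1.008
Δd' = d'_Condition A − d'_Condition B = 0.754 − 1.008 = -0.254
Condition B has the higher sensitivity.

Δd′ = -0.25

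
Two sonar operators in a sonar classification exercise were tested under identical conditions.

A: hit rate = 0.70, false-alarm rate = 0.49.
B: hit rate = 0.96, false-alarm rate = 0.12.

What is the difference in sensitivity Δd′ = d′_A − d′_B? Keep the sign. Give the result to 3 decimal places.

A: z(0.70) = 0.5244, z(0.49) = -0.0251, d' = 0.5495
B: z(0.96) = 1.7507, z(0.12) = -1.1750, d' = 2.9257
Δd' = d'_A − d'_B = 0.5495 − 2.9257 = -2.3762
B has the higher sensitivity.

Δd′ = -2.376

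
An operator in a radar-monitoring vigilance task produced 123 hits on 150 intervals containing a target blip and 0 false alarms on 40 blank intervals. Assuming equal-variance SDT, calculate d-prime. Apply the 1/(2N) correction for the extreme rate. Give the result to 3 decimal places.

The false-alarm rate is 0/40 = 0, so apply the 1/(2N) correction: FA → 1/(2·40) = 0.01250.
z(H) = z(0.82000) = 0.9154
z(FA) = z(0.01250) = -2.2414
d' = 0.9154 − (-2.2414) = 3.1568

d-prime = 3.157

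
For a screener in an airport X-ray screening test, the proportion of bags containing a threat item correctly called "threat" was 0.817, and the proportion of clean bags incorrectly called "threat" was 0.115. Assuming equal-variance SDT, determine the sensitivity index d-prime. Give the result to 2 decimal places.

z(H) = z(0.817) = 0.9040
z(FA) = z(0.115) = -1.2004
d' = z(H) − z(FA) = 0.9040 − (-1.2004) = 2.1044

d-prime = 2.10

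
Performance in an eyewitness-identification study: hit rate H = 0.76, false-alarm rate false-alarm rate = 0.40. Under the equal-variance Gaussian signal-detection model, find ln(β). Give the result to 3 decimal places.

ln β = -0.217

z(H) = 0.7063
z(FA) = -0.2533
ln β = −½·[z(H)² − z(FA)²] = −0.5 × (0.4989 − 0.0642) = -0.21735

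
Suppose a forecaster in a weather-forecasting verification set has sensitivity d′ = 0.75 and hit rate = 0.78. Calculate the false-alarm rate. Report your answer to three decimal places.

false-alarm rate = 0.509

z(hit rate) = z(0.78) = 0.7722
z(FA) = z(H) − d' = 0.7722 − 0.75 = 0.0222
false-alarm rate = Φ(0.0222) = 0.5089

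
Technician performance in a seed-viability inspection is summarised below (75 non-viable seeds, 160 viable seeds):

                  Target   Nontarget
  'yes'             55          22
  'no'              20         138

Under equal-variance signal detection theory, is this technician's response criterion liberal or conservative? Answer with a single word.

z(H) = 0.623, z(FA) = -1.092
c = −½·(z(H) + z(FA)) = 0.2345
c > 0 → conservative criterion (biased toward responding “no”).

conservative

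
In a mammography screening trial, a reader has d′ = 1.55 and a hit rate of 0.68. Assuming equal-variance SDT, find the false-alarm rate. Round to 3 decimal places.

z(hit rate) = z(0.68) = 0.4677
z(FA) = z(H) − d' = 0.4677 − 1.55 = -1.0823
false-alarm rate = Φ(-1.0823) = 0.1396

false-alarm rate = 0.140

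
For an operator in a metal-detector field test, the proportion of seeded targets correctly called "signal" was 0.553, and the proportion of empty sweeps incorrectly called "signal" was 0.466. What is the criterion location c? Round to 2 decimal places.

z(H) = z(0.553) = 0.1332
z(FA) = z(0.466) = -0.0853
c = −½·[z(H) + z(FA)] = −0.5 × (0.1332 + (-0.0853)) = -0.02395

c = -0.02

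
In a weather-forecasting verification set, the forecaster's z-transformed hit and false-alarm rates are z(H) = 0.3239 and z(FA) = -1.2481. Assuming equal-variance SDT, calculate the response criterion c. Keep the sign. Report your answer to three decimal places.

c = −½·[z(H) + z(FA)] = −½·(0.3239 + (-1.2481)) = 0.4621

c = 0.462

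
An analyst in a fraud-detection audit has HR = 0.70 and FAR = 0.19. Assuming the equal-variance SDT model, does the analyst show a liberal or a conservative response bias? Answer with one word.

conservative

z(H) = 0.524, z(FA) = -0.878
c = −½·(z(H) + z(FA)) = 0.177
c > 0 → conservative criterion (biased toward responding “no”).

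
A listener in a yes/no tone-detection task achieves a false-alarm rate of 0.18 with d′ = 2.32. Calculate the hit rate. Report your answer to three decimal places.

hit rate = 0.920

z(false-alarm rate) = z(0.18) = -0.9154
z(H) = z(FA) + d' = -0.9154 + 2.32 = 1.4046
hit rate = Φ(1.4046) = 0.9199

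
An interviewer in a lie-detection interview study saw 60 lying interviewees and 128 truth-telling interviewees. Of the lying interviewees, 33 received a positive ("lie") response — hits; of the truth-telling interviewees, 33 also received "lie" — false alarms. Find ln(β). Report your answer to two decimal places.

H = 33/60 = 0.5500
FA = 33/128 = 0.2578
z(0.5500) = 0.126, z(0.2578) = -0.650
ln β = −½·[z(H)² − z(FA)²] = −0.5 × (0.016 − 0.423) = 0.2035

ln β = 0.20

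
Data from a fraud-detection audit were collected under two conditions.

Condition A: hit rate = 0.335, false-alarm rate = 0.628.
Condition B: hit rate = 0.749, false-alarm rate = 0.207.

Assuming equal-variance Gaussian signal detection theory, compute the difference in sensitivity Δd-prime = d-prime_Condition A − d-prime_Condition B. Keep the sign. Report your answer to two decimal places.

Condition A: z(0.335) = -0.426, z(0.628) = 0.327, d' = -0.753
Condition B: z(0.749) = 0.671, z(0.207) = -0.817, d' = 1.488
Δd' = d'_Condition A − d'_Condition B = -0.753 − 1.488 = -2.241
Condition B has the higher sensitivity.

Δd-prime = -2.24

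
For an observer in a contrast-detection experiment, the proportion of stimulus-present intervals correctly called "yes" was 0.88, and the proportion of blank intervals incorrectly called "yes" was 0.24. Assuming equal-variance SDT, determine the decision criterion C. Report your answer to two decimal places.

C = -0.23

z(H) = z(0.88) = 1.175
z(FA) = z(0.24) = -0.706
c = −½·[z(H) + z(FA)] = −0.5 × (1.175 + (-0.706)) = -0.2345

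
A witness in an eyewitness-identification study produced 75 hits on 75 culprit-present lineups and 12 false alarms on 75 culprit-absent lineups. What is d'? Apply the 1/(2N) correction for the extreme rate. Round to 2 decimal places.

d' = 3.47

The hit rate is 75/75 = 1, so apply the 1/(2N) correction: H → 1 − 1/(2·75) = 0.99333.
z(H) = z(0.99333) = 2.475
z(FA) = z(0.16000) = -0.994
d' = 2.475 − (-0.994) = 3.469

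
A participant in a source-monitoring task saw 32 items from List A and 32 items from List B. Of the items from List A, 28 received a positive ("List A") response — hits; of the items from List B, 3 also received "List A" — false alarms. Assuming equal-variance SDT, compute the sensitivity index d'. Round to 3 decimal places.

d' = 2.468

H = 28/32 = 0.8750
FA = 3/32 = 0.0938
z(0.8750) = 1.1503, z(0.0938) = -1.3177
d' = z(H) − z(FA) = 1.1503 − (-1.3177) = 2.4680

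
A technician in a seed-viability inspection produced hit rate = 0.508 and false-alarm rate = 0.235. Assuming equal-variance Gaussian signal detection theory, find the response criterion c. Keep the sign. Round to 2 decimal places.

z(H) = z(0.508) = 0.0201
z(FA) = z(0.235) = -0.7225
c = −½·[z(H) + z(FA)] = −0.5 × (0.0201 + (-0.7225)) = 0.3512
c > 0: the technician has a conservative response bias.

c = 0.35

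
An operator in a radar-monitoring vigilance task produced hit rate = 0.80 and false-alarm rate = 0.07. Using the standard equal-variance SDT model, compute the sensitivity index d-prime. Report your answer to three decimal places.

d-prime = 2.317

z(H) = z(0.80) = 0.8416
z(FA) = z(0.07) = -1.4758
d' = z(H) − z(FA) = 0.8416 − (-1.4758) = 2.3174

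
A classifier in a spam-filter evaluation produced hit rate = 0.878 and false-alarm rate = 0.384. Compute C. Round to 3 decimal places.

C = -0.435

z(H) = 1.1650
z(FA) = -0.2950
c = −½·[z(H) + z(FA)] = −0.5 × (1.1650 + (-0.2950)) = -0.4350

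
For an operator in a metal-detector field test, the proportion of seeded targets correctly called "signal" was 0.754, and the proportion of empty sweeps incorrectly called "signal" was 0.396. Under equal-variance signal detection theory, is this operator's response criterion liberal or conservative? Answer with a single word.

liberal

z(H) = 0.687, z(FA) = -0.264
c = −½·(z(H) + z(FA)) = -0.2115
c < 0 → liberal criterion (biased toward responding “yes”).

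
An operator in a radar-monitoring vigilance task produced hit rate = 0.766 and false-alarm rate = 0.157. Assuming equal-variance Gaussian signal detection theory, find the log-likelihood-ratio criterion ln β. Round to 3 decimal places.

Φ⁻¹(H) = Φ⁻¹(0.766) = 0.7257
Φ⁻¹(FA) = Φ⁻¹(0.157) = -1.0069
ln β = −½·[z(H)² − z(FA)²] = −0.5 × (0.5266 − 1.0138) = 0.2436

ln β = 0.244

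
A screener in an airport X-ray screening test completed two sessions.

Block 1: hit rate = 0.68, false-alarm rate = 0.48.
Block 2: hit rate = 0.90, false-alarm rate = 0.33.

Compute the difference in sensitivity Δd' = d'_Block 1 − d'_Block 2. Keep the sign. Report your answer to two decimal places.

Block 1: z(0.68) = 0.468, z(0.48) = -0.050, d' = 0.518
Block 2: z(0.90) = 1.282, z(0.33) = -0.440, d' = 1.722
Δd' = d'_Block 1 − d'_Block 2 = 0.518 − 1.722 = -1.204
Block 2 has the higher sensitivity.

Δd' = -1.20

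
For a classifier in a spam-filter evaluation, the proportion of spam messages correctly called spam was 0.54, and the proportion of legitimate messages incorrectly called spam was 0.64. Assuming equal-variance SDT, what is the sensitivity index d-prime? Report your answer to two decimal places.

z(H) = 0.1004
z(FA) = 0.3585
d' = z(H) − z(FA) = 0.1004 − 0.3585 = -0.2581

d-prime = -0.26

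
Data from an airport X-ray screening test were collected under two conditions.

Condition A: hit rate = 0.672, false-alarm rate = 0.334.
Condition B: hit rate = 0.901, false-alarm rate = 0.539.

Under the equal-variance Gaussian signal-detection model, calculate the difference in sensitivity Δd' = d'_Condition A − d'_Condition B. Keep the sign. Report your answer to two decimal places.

Condition A: z(0.672) = 0.445, z(0.334) = -0.429, d' = 0.874
Condition B: z(0.901) = 1.287, z(0.539) = 0.098, d' = 1.189
Δd' = d'_Condition A − d'_Condition B = 0.874 − 1.189 = -0.315
Condition B has the higher sensitivity.

Δd' = -0.32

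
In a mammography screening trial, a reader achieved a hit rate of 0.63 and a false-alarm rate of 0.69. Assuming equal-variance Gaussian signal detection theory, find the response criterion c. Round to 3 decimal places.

z(H) = 0.3319
z(FA) = 0.4959
c = −½·[z(H) + z(FA)] = −0.5 × (0.3319 + 0.4959) = -0.4139

c = -0.414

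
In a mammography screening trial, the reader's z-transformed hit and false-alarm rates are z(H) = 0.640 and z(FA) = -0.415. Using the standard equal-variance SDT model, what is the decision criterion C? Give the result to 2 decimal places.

C = -0.11

c = −½·[z(H) + z(FA)] = −½·(0.640 + (-0.415)) = -0.1125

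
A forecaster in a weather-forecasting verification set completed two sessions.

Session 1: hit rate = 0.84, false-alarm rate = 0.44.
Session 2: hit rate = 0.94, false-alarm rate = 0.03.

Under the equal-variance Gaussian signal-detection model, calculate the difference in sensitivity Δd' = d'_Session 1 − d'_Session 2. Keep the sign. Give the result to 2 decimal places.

Session 1: z(0.84) = 0.994, z(0.44) = -0.151, d' = 1.145
Session 2: z(0.94) = 1.555, z(0.03) = -1.881, d' = 3.436
Δd' = d'_Session 1 − d'_Session 2 = 1.145 − 3.436 = -2.291
Session 2 has the higher sensitivity.

Δd' = -2.29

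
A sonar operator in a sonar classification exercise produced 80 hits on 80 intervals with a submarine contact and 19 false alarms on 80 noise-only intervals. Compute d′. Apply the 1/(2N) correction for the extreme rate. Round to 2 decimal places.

d′ = 3.21

The hit rate is 80/80 = 1, so apply the 1/(2N) correction: H → 1 − 1/(2·80) = 0.99375.
z(H) = z(0.99375) = 2.498
z(FA) = z(0.23750) = -0.714
d' = 2.498 − (-0.714) = 3.212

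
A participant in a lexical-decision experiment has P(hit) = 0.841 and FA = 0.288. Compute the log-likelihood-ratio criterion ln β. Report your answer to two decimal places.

z(H) = 0.999
z(FA) = -0.559
ln β = −½·[z(H)² − z(FA)²] = −0.5 × (0.998 − 0.312) = -0.343

ln β = -0.34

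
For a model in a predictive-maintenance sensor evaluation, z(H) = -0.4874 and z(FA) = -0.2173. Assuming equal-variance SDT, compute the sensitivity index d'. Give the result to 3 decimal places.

d' = z(H) − z(FA) = -0.4874 − (-0.2173) = -0.2701

d' = -0.270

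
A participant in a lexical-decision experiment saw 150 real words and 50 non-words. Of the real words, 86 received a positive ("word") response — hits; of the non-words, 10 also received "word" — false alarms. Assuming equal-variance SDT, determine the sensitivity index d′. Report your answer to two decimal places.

d′ = 1.03

H = 86/150 = 0.5733
FA = 10/50 = 0.2000
Φ⁻¹(0.5733) = 0.1848, Φ⁻¹(0.2000) = -0.8416
d' = z(H) − z(FA) = 0.1848 − (-0.8416) = 1.0264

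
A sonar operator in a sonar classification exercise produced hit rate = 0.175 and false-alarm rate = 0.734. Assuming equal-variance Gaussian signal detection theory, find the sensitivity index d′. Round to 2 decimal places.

d′ = -1.56

z(H) = -0.9346
z(FA) = 0.6250
d' = z(H) − z(FA) = -0.9346 − 0.6250 = -1.5596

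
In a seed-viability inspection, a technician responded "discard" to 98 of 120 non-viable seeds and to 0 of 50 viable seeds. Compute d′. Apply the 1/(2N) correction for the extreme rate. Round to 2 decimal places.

The false-alarm rate is 0/50 = 0, so apply the 1/(2N) correction: FA → 1/(2·50) = 0.01000.
z(H) = z(0.81667) = 0.903
z(FA) = z(0.01000) = -2.326
d' = 0.903 − (-2.326) = 3.229

d′ = 3.23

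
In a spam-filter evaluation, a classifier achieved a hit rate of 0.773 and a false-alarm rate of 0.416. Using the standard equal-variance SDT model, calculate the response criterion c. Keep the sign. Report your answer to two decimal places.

z(0.773) = 0.749, z(0.416) = -0.212
c = −½·[z(H) + z(FA)] = −0.5 × (0.749 + (-0.212)) = -0.2685

c = -0.27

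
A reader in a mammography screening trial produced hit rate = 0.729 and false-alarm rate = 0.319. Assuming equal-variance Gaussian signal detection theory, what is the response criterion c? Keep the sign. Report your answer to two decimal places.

c = -0.07

Φ⁻¹(H) = 0.6098
Φ⁻¹(FA) = -0.4705
c = −½·[z(H) + z(FA)] = −0.5 × (0.6098 + (-0.4705)) = -0.06965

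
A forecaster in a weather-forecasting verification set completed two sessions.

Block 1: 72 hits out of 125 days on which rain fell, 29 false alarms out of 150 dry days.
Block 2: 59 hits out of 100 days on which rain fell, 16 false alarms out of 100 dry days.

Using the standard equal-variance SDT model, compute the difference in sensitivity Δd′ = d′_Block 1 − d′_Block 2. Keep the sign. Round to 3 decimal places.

Block 1: z(0.5760) = 0.1917, z(0.1933) = -0.8658, d' = 1.0575
Block 2: z(0.5900) = 0.2275, z(0.1600) = -0.9945, d' = 1.2220
Δd' = d'_Block 1 − d'_Block 2 = 1.0575 − 1.2220 = -0.1645
Block 2 has the higher sensitivity.

Δd′ = -0.165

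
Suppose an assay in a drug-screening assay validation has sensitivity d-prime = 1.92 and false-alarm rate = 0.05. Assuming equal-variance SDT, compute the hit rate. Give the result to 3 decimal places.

z(false-alarm rate) = z(0.05) = -1.6449
z(H) = z(FA) + d' = -1.6449 + 1.92 = 0.2751
hit rate = Φ(0.2751) = 0.6084

hit rate = 0.608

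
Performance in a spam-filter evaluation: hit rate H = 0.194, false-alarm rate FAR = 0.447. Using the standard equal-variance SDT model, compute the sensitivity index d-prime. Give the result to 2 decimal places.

z(H) = -0.8633
z(FA) = -0.1332
d' = z(H) − z(FA) = -0.8633 − (-0.1332) = -0.7301

d-prime = -0.73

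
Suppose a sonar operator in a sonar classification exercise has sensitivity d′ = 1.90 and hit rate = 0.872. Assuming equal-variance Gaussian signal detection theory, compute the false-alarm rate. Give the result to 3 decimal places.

false-alarm rate = 0.222

z(hit rate) = z(0.872) = 1.1359
z(FA) = z(H) − d' = 1.1359 − 1.90 = -0.7641
false-alarm rate = Φ(-0.7641) = 0.2224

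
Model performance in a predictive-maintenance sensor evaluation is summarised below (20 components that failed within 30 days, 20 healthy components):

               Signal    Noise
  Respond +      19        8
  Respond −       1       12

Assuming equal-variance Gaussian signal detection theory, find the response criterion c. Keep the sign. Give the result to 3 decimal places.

c = -0.696

H = 19/20 = 0.9500
FA = 8/20 = 0.4000
z(0.9500) = 1.6449, z(0.4000) = -0.2533
c = −½·[z(H) + z(FA)] = −0.5 × (1.6449 + (-0.2533)) = -0.6958
c < 0: the model has a liberal response bias.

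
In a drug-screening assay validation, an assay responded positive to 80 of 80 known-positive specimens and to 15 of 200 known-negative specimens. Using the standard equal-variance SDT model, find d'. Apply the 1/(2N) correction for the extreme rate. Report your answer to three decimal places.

d' = 3.937

The hit rate is 80/80 = 1, so apply the 1/(2N) correction: H → 1 − 1/(2·80) = 0.99375.
z(H) = z(0.99375) = 2.4977
z(FA) = z(0.07500) = -1.4395
d' = 2.4977 − (-1.4395) = 3.9372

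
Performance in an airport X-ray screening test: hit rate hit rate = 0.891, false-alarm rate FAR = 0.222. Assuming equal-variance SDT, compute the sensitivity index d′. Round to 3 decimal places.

d′ = 1.997

Φ⁻¹(0.891) = 1.2319, Φ⁻¹(0.222) = -0.7655
d' = z(H) − z(FA) = 1.2319 − (-0.7655) = 1.9974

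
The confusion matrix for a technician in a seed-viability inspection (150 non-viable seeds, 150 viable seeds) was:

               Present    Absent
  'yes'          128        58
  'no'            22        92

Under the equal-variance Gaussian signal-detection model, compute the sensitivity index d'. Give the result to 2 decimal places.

d' = 1.34

H = 128/150 = 0.8533
FA = 58/150 = 0.3867
z(H) = 1.051
z(FA) = -0.288
d' = z(H) − z(FA) = 1.051 − (-0.288) = 1.339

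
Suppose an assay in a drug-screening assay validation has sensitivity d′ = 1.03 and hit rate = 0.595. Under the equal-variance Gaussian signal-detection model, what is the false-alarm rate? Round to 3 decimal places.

false-alarm rate = 0.215

z(hit rate) = z(0.595) = 0.2404
z(FA) = z(H) − d' = 0.2404 − 1.03 = -0.7896
false-alarm rate = Φ(-0.7896) = 0.2149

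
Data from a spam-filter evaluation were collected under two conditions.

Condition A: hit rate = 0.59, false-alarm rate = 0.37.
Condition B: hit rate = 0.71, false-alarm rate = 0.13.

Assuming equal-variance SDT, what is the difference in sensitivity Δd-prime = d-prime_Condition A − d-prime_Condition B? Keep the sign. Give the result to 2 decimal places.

Δd-prime = -1.12

Condition A: z(0.59) = 0.228, z(0.37) = -0.332, d' = 0.560
Condition B: z(0.71) = 0.553, z(0.13) = -1.126, d' = 1.679
Δd' = d'_Condition A − d'_Condition B = 0.560 − 1.679 = -1.119
Condition B has the higher sensitivity.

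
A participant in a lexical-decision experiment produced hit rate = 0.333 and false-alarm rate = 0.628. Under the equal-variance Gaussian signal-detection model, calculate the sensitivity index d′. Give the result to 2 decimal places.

Φ⁻¹(0.333) = -0.432, Φ⁻¹(0.628) = 0.327
d' = z(H) − z(FA) = -0.432 − 0.327 = -0.759

d′ = -0.76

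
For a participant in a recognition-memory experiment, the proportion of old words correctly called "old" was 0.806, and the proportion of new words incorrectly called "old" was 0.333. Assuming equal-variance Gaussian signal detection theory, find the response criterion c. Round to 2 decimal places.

c = -0.22

z(0.806) = 0.8633, z(0.333) = -0.4316
c = −½·[z(H) + z(FA)] = −0.5 × (0.8633 + (-0.4316)) = -0.21585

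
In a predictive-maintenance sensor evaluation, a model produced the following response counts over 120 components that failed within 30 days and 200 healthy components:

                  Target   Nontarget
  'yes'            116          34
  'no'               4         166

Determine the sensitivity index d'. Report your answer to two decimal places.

d' = 2.79

H = 116/120 = 0.9667
FA = 34/200 = 0.1700
Φ⁻¹(H) = 1.834
Φ⁻¹(FA) = -0.954
d' = z(H) − z(FA) = 1.834 − (-0.954) = 2.788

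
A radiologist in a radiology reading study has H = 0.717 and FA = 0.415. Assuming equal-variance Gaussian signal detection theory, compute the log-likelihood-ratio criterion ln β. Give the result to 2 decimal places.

ln β = -0.14

z(H) = 0.574
z(FA) = -0.215
ln β = −½·[z(H)² − z(FA)²] = −0.5 × (0.329 − 0.046) = -0.1415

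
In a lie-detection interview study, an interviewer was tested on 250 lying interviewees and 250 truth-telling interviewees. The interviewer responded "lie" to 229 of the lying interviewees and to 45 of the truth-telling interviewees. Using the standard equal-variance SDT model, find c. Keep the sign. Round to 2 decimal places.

c = -0.23

H = 229/250 = 0.9160
FA = 45/250 = 0.1800
z(H) = z(0.9160) = 1.3787
z(FA) = z(0.1800) = -0.9154
c = −½·[z(H) + z(FA)] = −0.5 × (1.3787 + (-0.9154)) = -0.23165
c < 0: the interviewer has a liberal response bias.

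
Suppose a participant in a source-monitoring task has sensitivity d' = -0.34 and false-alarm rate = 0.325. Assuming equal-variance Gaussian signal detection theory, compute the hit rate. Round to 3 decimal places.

z(false-alarm rate) = z(0.325) = -0.4538
z(H) = z(FA) + d' = -0.4538 + (-0.34) = -0.7938
hit rate = Φ(-0.7938) = 0.2137

hit rate = 0.214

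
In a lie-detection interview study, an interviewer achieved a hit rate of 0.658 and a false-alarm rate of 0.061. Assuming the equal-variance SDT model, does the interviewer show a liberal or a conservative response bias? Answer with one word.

z(H) = 0.407, z(FA) = -1.546
c = −½·(z(H) + z(FA)) = 0.5695
c > 0 → conservative criterion (biased toward responding “no”).

conservative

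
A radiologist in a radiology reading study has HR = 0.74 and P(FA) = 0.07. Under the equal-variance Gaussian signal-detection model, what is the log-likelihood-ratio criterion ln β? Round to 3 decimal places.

ln β = 0.882

z(H) = z(0.74) = 0.6433
z(FA) = z(0.07) = -1.4758
ln β = −½·[z(H)² − z(FA)²] = −0.5 × (0.4138 − 2.1780) = 0.8821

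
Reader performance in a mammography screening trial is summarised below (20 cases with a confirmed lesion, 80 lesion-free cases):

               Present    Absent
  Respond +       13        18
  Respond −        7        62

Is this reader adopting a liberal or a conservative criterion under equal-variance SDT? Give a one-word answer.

conservative

z(H) = 0.385, z(FA) = -0.755
c = −½·(z(H) + z(FA)) = 0.185
c > 0 → conservative criterion (biased toward responding “no”).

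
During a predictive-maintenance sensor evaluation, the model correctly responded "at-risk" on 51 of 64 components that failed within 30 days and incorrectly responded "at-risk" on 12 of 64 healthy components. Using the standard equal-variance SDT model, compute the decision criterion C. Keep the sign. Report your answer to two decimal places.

H = 51/64 = 0.7969
FA = 12/64 = 0.1875
z(H) = z(0.7969) = 0.8306
z(FA) = z(0.1875) = -0.8871
c = −½·[z(H) + z(FA)] = −0.5 × (0.8306 + (-0.8871)) = 0.02825
c > 0: the model has a conservative response bias.

C = 0.03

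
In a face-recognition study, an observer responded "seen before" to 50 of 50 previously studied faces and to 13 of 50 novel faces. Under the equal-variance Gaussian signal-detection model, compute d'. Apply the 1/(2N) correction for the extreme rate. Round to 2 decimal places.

The hit rate is 50/50 = 1, so apply the 1/(2N) correction: H → 1 − 1/(2·50) = 0.99000.
z(H) = z(0.99000) = 2.326
z(FA) = z(0.26000) = -0.643
d' = 2.326 − (-0.643) = 2.969

d' = 2.97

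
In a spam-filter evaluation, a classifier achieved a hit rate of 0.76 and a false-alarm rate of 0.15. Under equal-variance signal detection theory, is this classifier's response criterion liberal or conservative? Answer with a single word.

conservative

z(H) = 0.706, z(FA) = -1.036
c = −½·(z(H) + z(FA)) = 0.165
c > 0 → conservative criterion (biased toward responding “no”).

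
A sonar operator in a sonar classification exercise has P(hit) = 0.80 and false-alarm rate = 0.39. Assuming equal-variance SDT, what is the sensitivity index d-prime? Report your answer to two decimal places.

d-prime = 1.12

z(H) = z(0.80) = 0.842
z(FA) = z(0.39) = -0.279
d' = z(H) − z(FA) = 0.842 − (-0.279) = 1.121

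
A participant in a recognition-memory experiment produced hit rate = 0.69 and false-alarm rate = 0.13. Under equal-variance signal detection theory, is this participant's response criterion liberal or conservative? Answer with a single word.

conservative

z(H) = 0.496, z(FA) = -1.126
c = −½·(z(H) + z(FA)) = 0.315
c > 0 → conservative criterion (biased toward responding “no”).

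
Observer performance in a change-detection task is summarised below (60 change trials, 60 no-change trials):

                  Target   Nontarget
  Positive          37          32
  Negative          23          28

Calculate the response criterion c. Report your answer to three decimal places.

H = 37/60 = 0.6167
FA = 32/60 = 0.5333
z(H) = z(0.6167) = 0.2968
z(FA) = z(0.5333) = 0.0836
c = −½·[z(H) + z(FA)] = −0.5 × (0.2968 + 0.0836) = -0.1902
c < 0: the observer has a liberal response bias.

c = -0.190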